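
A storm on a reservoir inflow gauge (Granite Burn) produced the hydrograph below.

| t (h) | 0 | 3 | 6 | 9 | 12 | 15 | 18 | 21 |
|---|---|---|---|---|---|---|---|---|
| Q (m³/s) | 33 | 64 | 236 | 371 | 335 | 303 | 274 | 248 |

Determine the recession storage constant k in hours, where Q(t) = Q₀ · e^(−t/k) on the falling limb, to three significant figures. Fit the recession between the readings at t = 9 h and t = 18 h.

On the falling limb, Q drops from 371 to 274 m³/s between t = 9 h and t = 18 h (Δt = 9 h).
k = −Δt / ln(Q₂/Q₁) = −9 / ln(274/371) = 29.7 h.

k ≈ 29.7 h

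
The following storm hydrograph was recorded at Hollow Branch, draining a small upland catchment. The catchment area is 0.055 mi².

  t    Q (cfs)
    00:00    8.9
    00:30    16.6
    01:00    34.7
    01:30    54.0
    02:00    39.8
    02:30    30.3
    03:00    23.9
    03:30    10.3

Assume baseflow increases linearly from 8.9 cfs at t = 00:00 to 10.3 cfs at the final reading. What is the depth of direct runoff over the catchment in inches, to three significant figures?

Direct runoff: 0.00, 7.50, 25.40, 44.50, 30.10, 20.40, 13.80, 0.00 cfs; ΣQ_DR = 141.7 cfs.
V = ΣQ_DR · Δt = 141.7 × 1800 s = 2.551 × 10^5 ft³.
Over A = 0.055 mi², depth = V / A = 2.00 in.

d ≈ 2.00 in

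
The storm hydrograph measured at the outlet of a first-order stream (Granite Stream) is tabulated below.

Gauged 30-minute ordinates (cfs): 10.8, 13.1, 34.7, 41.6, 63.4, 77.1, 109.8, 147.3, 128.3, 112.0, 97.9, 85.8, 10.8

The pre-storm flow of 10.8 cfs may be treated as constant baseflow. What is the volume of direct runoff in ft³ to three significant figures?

V ≈ 1.43 × 10^6 ft³

Direct-runoff ordinates (Q − Q_b): 0.0, 2.3, 23.9, 30.8, 52.6, 66.3, 99.0, 136.5, 117.5, 101.2, 87.1, 75.0, 0.0 cfs.
ΣQ_DR = 792.2 cfs.
With Δt = 0.5 h = 1800 s, V = ΣQ_DR · Δt = 792.2 × 1800 = 1.43 × 10^6 ft³.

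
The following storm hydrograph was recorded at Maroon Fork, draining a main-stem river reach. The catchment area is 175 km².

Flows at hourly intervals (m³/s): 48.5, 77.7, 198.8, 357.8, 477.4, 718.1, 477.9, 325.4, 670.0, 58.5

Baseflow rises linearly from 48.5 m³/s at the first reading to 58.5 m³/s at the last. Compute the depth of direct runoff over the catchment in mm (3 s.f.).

d ≈ 59.1 mm

Direct runoff: 0.00, 28.09, 148.08, 305.97, 424.46, 664.04, 422.73, 269.12, 612.61, 0.00 m³/s; ΣQ_DR = 2875 m³/s.
V = ΣQ_DR · Δt = 2875 × 3600 s = 1.035 × 10^7 m³.
Over A = 175 km², depth = V / A = 59.1 mm.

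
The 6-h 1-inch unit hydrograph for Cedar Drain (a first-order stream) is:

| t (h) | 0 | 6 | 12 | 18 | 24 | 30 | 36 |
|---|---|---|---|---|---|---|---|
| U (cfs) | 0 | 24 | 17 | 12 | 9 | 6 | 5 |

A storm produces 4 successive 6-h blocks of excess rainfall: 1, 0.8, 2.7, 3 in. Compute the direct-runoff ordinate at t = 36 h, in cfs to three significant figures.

Q ≈ 70.1 cfs

By discrete convolution, Q_j = Σ (P_i / 1 in) · U_{j−i}.
At t = 36 h (j=6): Q = (1/1)·5 + (0.8/1)·6 + (2.7/1)·9 + (3/1)·12 = 70.1 cfs.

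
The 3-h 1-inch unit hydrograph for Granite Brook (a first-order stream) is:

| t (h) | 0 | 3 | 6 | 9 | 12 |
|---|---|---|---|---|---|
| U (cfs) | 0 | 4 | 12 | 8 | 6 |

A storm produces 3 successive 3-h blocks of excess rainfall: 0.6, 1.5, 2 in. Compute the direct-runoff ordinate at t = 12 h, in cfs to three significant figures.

Q ≈ 39.6 cfs

By discrete convolution, Q_j = Σ (P_i / 1 in) · U_{j−i}.
At t = 12 h (j=4): Q = (0.6/1)·6 + (1.5/1)·8 + (2/1)·12 = 39.6 cfs.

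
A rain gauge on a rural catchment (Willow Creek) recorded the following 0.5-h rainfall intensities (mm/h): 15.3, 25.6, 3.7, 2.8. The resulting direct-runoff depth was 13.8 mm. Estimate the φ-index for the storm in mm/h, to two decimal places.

Only the 2 blocks with intensity above φ contribute runoff: 15.3, 25.6 mm/h.
Σ(I−φ)·Δt = d  ⇒  (15.3+25.6 − 2φ)·0.5 = 13.8
φ = (40.90 − 13.8/0.5) / 2 = 6.65 mm/h.

φ ≈ 6.65 mm/h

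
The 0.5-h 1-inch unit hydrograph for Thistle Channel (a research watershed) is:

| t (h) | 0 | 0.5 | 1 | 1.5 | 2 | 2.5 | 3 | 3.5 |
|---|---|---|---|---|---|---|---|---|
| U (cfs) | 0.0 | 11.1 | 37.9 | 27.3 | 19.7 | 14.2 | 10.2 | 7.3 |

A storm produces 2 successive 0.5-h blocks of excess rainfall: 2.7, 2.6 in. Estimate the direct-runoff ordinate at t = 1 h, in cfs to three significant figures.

By discrete convolution, Q_j = Σ (P_i / 1 in) · U_{j−i}.
At t = 1 h (j=2): Q = (2.7/1)·37.9 + (2.6/1)·11.1 = 131 cfs.

Q ≈ 131 cfs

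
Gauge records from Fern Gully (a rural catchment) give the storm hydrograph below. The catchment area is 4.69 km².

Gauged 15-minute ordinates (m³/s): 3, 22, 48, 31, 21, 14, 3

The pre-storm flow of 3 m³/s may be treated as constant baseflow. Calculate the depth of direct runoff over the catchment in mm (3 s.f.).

d ≈ 23.2 mm

Direct runoff: 0.0, 19.0, 45.0, 28.0, 18.0, 11.0, 0.0 m³/s; ΣQ_DR = 121.0 m³/s.
V = ΣQ_DR · Δt = 121.0 × 900 s = 1.089 × 10^5 m³.
Over A = 4.69 km², depth = V / A = 23.2 mm.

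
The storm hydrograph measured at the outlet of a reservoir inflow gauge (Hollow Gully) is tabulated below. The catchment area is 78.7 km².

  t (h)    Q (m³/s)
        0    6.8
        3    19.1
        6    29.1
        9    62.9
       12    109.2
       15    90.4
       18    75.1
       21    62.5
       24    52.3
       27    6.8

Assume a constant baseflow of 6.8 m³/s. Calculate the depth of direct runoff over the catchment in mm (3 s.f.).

Direct runoff: 0.0, 12.3, 22.3, 56.1, 102.4, 83.6, 68.3, 55.7, 45.5, 0.0 m³/s; ΣQ_DR = 446.2 m³/s.
V = ΣQ_DR · Δt = 446.2 × 10800 s = 4.819 × 10^6 m³.
Over A = 78.7 km², depth = V / A = 61.2 mm.

d ≈ 61.2 mm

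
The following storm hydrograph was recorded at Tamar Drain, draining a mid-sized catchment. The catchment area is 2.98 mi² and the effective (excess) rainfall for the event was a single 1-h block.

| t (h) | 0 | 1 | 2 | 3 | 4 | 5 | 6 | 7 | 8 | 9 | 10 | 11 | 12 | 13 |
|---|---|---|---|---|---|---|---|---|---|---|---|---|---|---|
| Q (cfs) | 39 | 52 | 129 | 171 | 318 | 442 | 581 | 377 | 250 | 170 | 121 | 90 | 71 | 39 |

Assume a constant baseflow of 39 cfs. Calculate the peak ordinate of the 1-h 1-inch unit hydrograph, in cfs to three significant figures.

Direct runoff: 0.0, 13.0, 90.0, 132.0, 279.0, 403.0, 542.0, 338.0, 211.0, 131.0, 82.0, 51.0, 32.0, 0.0 cfs; ΣQ_DR = 2304 cfs, peak = 542.0 cfs.
Runoff depth d = ΣQ_DR·Δt / A = 2304 × 3600 / (2.98 mi²) = 1.198 in.
The 1-inch UH is the DRH scaled by (1 in)/d, so U_p = 542.0 × 1/1.198 = 452 cfs.

U_p ≈ 452 cfs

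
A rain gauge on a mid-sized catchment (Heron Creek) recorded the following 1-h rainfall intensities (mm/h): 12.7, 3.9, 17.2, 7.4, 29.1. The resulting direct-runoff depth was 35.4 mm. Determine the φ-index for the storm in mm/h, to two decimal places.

Only the 3 blocks with intensity above φ contribute runoff: 12.7, 17.2, 29.1 mm/h.
Σ(I−φ)·Δt = d  ⇒  (12.7+17.2+29.1 − 3φ)·1 = 35.4
φ = (59.00 − 35.4/1) / 3 = 7.87 mm/h.

φ ≈ 7.87 mm/h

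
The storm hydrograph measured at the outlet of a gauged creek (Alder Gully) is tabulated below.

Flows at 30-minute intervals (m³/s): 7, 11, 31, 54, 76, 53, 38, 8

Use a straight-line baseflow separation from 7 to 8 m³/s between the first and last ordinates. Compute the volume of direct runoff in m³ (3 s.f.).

V ≈ 3.92 × 10^5 m³

Direct-runoff ordinates (Q − Q_b): 0.00, 3.86, 23.71, 46.57, 68.43, 45.29, 30.14, 0.00 m³/s.
ΣQ_DR = 218.0 m³/s.
With Δt = 0.5 h = 1800 s, V = ΣQ_DR · Δt = 218.0 × 1800 = 3.92 × 10^5 m³.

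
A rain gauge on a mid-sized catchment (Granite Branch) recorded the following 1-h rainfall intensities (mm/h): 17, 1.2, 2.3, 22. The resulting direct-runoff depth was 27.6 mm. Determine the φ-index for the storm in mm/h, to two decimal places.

φ ≈ 5.70 mm/h

Only the 2 blocks with intensity above φ contribute runoff: 17, 22 mm/h.
Σ(I−φ)·Δt = d  ⇒  (17+22 − 2φ)·1 = 27.6
φ = (39.00 − 27.6/1) / 2 = 5.70 mm/h.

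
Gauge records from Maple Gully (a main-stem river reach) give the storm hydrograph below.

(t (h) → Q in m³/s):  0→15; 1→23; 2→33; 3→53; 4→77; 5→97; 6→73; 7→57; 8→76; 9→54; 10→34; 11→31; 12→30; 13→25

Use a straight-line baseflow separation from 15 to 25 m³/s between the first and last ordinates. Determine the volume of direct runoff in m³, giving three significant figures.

V ≈ 1.43 × 10^6 m³

Direct-runoff ordinates (Q − Q_b): 0.00, 7.23, 16.46, 35.69, 58.92, 78.15, 53.38, 36.62, 54.85, 32.08, 11.31, 7.54, 5.77, 0.00 m³/s.
ΣQ_DR = 398.0 m³/s.
With Δt = 1 h = 3600 s, V = ΣQ_DR · Δt = 398.0 × 3600 = 1.43 × 10^6 m³.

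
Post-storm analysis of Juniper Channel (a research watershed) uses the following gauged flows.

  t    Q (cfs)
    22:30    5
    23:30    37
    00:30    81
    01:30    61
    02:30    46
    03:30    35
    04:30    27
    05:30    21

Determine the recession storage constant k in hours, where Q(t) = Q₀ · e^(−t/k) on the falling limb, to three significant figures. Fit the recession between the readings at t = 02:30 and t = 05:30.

k ≈ 3.83 h

On the falling limb, Q drops from 46 to 21 cfs between t = 02:30 and t = 05:30 (Δt = 3 h).
k = −Δt / ln(Q₂/Q₁) = −3 / ln(21/46) = 3.83 h.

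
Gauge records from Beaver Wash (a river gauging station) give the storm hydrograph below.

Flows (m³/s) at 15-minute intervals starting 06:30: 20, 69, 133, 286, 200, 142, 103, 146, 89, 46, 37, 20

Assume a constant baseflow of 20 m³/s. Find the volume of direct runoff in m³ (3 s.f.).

V ≈ 9.46 × 10^5 m³

Direct-runoff ordinates (Q − Q_b): 0.0, 49.0, 113.0, 266.0, 180.0, 122.0, 83.0, 126.0, 69.0, 26.0, 17.0, 0.0 m³/s.
ΣQ_DR = 1051 m³/s.
With Δt = 0.25 h = 900 s, V = ΣQ_DR · Δt = 1051 × 900 = 9.46 × 10^5 m³.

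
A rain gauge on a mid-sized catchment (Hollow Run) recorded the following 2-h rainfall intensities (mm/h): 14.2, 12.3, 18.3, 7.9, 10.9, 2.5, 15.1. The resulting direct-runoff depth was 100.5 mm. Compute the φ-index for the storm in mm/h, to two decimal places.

Only the 6 blocks with intensity above φ contribute runoff: 14.2, 12.3, 18.3, 7.9, 10.9, 15.1 mm/h.
Σ(I−φ)·Δt = d  ⇒  (14.2+12.3+18.3+7.9+10.9+15.1 − 6φ)·2 = 100.5
φ = (78.70 − 100.5/2) / 6 = 4.74 mm/h.

φ ≈ 4.74 mm/h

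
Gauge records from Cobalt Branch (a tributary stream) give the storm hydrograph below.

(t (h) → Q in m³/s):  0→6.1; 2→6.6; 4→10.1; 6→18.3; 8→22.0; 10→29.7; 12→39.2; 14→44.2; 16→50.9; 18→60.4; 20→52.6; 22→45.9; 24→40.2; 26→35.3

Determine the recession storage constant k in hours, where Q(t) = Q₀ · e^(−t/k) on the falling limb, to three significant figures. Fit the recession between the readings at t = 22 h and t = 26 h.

On the falling limb, Q drops from 45.9 to 35.3 m³/s between t = 22 h and t = 26 h (Δt = 4 h).
k = −Δt / ln(Q₂/Q₁) = −4 / ln(35.3/45.9) = 15.2 h.

k ≈ 15.2 h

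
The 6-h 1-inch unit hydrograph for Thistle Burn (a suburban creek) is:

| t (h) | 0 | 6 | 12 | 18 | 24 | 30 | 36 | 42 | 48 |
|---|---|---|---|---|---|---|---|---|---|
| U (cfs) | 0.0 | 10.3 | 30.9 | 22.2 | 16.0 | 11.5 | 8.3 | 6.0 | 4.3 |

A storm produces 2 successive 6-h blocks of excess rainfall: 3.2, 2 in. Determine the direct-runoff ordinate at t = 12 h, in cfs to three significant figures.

By discrete convolution, Q_j = Σ (P_i / 1 in) · U_{j−i}.
At t = 12 h (j=2): Q = (3.2/1)·30.9 + (2/1)·10.3 = 119 cfs.

Q ≈ 119 cfs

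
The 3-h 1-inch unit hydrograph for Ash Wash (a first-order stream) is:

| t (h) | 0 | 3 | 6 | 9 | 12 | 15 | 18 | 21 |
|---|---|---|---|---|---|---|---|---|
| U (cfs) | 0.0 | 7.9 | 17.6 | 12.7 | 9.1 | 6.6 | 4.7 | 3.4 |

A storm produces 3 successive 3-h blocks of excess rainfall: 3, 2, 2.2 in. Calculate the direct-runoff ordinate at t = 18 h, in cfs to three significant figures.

By discrete convolution, Q_j = Σ (P_i / 1 in) · U_{j−i}.
At t = 18 h (j=6): Q = (3/1)·4.7 + (2/1)·6.6 + (2.2/1)·9.1 = 47.3 cfs.

Q ≈ 47.3 cfs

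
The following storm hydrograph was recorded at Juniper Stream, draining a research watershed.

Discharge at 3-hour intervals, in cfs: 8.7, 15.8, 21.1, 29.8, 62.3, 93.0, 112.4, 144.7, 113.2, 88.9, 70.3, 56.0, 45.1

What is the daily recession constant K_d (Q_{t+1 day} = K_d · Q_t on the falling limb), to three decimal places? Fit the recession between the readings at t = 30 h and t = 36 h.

K_d ≈ 0.169

Between t = 30 h and t = 36 h the flow falls from 70.3 to 45.1 cfs over 2×3 h = 6 h.
Per-interval ratio K = (45.1/70.3)^(1/2) = 0.8010; K_d = K^(24/3) = 0.169.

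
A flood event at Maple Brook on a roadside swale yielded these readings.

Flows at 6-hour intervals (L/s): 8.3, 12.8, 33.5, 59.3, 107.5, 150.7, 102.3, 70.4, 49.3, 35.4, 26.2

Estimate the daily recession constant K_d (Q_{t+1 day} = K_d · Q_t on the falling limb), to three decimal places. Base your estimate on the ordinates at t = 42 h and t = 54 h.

K_d ≈ 0.253

Between t = 42 h and t = 54 h the flow falls from 70.4 to 35.4 L/s over 2×6 h = 12 h.
Per-interval ratio K = (35.4/70.4)^(1/2) = 0.7091; K_d = K^(24/6) = 0.253.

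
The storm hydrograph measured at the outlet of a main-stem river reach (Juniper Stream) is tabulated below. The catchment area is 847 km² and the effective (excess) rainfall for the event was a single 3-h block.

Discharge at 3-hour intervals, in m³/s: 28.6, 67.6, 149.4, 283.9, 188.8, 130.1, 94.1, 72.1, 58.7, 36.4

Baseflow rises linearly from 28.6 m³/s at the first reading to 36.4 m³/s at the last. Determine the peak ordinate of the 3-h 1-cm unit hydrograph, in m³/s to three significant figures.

Direct runoff: 0.00, 38.13, 119.07, 252.70, 156.73, 97.17, 60.30, 37.43, 23.17, 0.00 m³/s; ΣQ_DR = 784.7 m³/s, peak = 252.70 m³/s.
Runoff depth d = ΣQ_DR·Δt / A = 784.7 × 10800 / (847 km²) = 10.01 mm.
The 1-cm UH is the DRH scaled by (10 mm)/d, so U_p = 252.70 × 10/10.01 = 253 m³/s.

U_p ≈ 253 m³/s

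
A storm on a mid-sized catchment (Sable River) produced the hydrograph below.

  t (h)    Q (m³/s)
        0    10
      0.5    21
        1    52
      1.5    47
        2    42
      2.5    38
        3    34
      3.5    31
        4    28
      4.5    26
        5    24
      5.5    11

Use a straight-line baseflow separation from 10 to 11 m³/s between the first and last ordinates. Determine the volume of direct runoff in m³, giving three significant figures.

V ≈ 4.28 × 10^5 m³

Direct-runoff ordinates (Q − Q_b): 0.00, 10.91, 41.82, 36.73, 31.64, 27.55, 23.45, 20.36, 17.27, 15.18, 13.09, 0.00 m³/s.
ΣQ_DR = 238.0 m³/s.
With Δt = 0.5 h = 1800 s, V = ΣQ_DR · Δt = 238.0 × 1800 = 4.28 × 10^5 m³.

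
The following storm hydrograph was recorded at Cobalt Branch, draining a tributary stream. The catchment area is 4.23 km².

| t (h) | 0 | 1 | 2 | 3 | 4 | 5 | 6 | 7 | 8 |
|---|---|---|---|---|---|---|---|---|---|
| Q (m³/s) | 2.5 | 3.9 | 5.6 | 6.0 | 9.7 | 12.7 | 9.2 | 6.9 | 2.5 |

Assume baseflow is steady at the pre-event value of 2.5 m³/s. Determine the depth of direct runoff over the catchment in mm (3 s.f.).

Direct runoff: 0.0, 1.4, 3.1, 3.5, 7.2, 10.2, 6.7, 4.4, 0.0 m³/s; ΣQ_DR = 36.50 m³/s.
V = ΣQ_DR · Δt = 36.50 × 3600 s = 1.314 × 10^5 m³.
Over A = 4.23 km², depth = V / A = 31.1 mm.

d ≈ 31.1 mm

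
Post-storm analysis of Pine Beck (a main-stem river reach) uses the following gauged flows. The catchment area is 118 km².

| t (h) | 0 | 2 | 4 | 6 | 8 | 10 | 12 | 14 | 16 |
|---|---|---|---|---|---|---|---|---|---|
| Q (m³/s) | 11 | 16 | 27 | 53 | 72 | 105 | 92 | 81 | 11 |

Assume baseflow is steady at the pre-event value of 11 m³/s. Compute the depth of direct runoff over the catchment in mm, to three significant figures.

Direct runoff: 0.0, 5.0, 16.0, 42.0, 61.0, 94.0, 81.0, 70.0, 0.0 m³/s; ΣQ_DR = 369.0 m³/s.
V = ΣQ_DR · Δt = 369.0 × 7200 s = 2.657 × 10^6 m³.
Over A = 118 km², depth = V / A = 22.5 mm.

d ≈ 22.5 mm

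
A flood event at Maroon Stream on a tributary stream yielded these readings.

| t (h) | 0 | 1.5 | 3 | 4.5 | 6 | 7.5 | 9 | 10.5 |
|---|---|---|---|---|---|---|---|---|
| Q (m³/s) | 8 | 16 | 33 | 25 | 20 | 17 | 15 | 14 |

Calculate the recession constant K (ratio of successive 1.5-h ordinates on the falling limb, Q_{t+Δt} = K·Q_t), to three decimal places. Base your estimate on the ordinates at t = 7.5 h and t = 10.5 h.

Using the recession-limb readings at t = 7.5 h and t = 10.5 h: Q falls from 17 to 14 m³/s over 2 intervals.
K = (Q₂/Q₁)^(1/2) = (14/17)^(1/2) = 0.907.

K ≈ 0.907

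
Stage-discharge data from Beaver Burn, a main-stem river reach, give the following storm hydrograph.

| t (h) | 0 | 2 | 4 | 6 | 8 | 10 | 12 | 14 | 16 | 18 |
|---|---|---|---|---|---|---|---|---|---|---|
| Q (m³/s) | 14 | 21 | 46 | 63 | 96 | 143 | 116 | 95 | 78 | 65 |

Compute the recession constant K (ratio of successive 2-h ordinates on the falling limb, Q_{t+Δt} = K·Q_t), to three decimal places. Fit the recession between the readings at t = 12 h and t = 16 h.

Using the recession-limb readings at t = 12 h and t = 16 h: Q falls from 116 to 78 m³/s over 2 intervals.
K = (Q₂/Q₁)^(1/2) = (78/116)^(1/2) = 0.820.

K ≈ 0.820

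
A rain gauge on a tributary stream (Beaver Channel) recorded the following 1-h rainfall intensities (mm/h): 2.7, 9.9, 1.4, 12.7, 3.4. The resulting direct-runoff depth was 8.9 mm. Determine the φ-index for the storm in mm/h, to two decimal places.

φ ≈ 6.85 mm/h

Only the 2 blocks with intensity above φ contribute runoff: 9.9, 12.7 mm/h.
Σ(I−φ)·Δt = d  ⇒  (9.9+12.7 − 2φ)·1 = 8.9
φ = (22.60 − 8.9/1) / 2 = 6.85 mm/h.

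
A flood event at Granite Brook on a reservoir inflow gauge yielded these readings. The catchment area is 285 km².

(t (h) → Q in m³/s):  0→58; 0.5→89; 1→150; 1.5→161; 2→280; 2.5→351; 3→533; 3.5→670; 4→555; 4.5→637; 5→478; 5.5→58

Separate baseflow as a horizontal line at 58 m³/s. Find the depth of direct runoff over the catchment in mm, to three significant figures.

d ≈ 21.0 mm

Direct runoff: 0.0, 31.0, 92.0, 103.0, 222.0, 293.0, 475.0, 612.0, 497.0, 579.0, 420.0, 0.0 m³/s; ΣQ_DR = 3324 m³/s.
V = ΣQ_DR · Δt = 3324 × 1800 s = 5.983 × 10^6 m³.
Over A = 285 km², depth = V / A = 21.0 mm.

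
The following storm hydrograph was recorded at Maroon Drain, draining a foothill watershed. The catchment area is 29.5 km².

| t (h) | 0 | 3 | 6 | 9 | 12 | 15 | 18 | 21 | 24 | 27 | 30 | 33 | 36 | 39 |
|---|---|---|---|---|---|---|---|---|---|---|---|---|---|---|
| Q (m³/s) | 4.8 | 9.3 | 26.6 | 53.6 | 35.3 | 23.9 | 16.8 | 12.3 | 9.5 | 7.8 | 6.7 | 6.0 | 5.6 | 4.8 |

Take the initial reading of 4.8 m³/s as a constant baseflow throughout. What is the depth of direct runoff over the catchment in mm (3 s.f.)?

d ≈ 57.0 mm

Direct runoff: 0.0, 4.5, 21.8, 48.8, 30.5, 19.1, 12.0, 7.5, 4.7, 3.0, 1.9, 1.2, 0.8, 0.0 m³/s; ΣQ_DR = 155.8 m³/s.
V = ΣQ_DR · Δt = 155.8 × 10800 s = 1.683 × 10^6 m³.
Over A = 29.5 km², depth = V / A = 57.0 mm.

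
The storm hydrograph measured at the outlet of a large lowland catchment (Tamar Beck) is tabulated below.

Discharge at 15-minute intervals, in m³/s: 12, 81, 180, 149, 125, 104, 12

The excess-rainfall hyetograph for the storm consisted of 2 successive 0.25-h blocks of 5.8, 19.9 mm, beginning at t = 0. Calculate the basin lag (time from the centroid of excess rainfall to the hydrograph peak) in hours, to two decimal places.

t_L ≈ 0.18 h

Centroid of excess rainfall: t_c = Σ P_i·t̄_i / ΣP_i = 0.3186 h (block centres at 0.125, 0.375 h).
Hydrograph peak occurs at t = 0.5 h, so basin lag t_L = 0.5 − 0.3186 = 0.18 h.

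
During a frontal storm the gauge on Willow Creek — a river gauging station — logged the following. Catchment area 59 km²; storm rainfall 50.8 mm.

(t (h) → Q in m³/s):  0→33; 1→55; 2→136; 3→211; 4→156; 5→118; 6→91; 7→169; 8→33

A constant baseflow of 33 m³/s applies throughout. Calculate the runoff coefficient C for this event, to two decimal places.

C ≈ 0.85

ΣQ_DR = 705.0 m³/s; V = ΣQ_DR·Δt = 2.538 × 10^6 m³.
Runoff depth d = V / A = 43.02 mm.
C = d / P = 43.02 / 50.8 = 0.85.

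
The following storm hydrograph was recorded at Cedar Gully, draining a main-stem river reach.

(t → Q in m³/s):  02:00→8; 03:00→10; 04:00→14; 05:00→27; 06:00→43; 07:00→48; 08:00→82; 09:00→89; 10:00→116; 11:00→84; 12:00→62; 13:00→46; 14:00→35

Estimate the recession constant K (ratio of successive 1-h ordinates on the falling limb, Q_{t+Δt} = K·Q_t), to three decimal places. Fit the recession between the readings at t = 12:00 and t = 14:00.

Using the recession-limb readings at t = 12:00 and t = 14:00: Q falls from 62 to 35 m³/s over 2 intervals.
K = (Q₂/Q₁)^(1/2) = (35/62)^(1/2) = 0.751.

K ≈ 0.751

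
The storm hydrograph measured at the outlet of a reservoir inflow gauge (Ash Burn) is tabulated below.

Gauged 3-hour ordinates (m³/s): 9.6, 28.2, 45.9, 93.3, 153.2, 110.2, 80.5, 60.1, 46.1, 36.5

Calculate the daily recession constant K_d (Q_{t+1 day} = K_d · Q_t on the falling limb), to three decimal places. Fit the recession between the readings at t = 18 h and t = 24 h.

K_d ≈ 0.108

Between t = 18 h and t = 24 h the flow falls from 80.5 to 46.1 m³/s over 2×3 h = 6 h.
Per-interval ratio K = (46.1/80.5)^(1/2) = 0.7568; K_d = K^(24/3) = 0.108.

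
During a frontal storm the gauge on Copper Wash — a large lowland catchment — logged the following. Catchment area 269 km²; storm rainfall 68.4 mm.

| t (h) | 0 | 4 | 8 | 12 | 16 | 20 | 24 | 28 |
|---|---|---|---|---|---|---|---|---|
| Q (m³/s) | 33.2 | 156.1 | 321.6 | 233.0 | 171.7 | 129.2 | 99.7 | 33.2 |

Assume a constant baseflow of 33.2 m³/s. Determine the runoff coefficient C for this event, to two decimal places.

ΣQ_DR = 912.1 m³/s; V = ΣQ_DR·Δt = 1.313 × 10^7 m³.
Runoff depth d = V / A = 48.83 mm.
C = d / P = 48.83 / 68.4 = 0.71.

C ≈ 0.71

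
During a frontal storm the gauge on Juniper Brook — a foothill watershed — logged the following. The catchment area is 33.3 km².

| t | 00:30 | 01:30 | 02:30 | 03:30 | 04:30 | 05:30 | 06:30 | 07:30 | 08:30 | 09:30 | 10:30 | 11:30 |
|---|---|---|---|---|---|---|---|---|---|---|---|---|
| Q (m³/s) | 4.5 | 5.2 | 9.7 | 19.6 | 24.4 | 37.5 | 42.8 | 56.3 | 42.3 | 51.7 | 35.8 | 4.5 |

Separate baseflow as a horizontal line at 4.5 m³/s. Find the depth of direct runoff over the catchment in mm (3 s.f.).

Direct runoff: 0.0, 0.7, 5.2, 15.1, 19.9, 33.0, 38.3, 51.8, 37.8, 47.2, 31.3, 0.0 m³/s; ΣQ_DR = 280.3 m³/s.
V = ΣQ_DR · Δt = 280.3 × 3600 s = 1.009 × 10^6 m³.
Over A = 33.3 km², depth = V / A = 30.3 mm.

d ≈ 30.3 mm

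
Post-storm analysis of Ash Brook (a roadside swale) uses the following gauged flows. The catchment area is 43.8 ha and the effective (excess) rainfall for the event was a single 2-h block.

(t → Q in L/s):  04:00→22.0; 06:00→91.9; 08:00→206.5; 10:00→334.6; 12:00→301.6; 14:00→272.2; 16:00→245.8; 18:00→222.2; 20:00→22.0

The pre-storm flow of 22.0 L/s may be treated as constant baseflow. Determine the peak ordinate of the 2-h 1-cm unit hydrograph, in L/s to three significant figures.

U_p ≈ 125 L/s

Direct runoff: 0.0, 69.9, 184.5, 312.6, 279.6, 250.2, 223.8, 200.2, 0.0 L/s; ΣQ_DR = 1521 L/s, peak = 312.6 L/s.
Runoff depth d = ΣQ_DR·Δt / A = 1521 × 7200 / (43.8 ha) = 25.00 mm.
The 1-cm UH is the DRH scaled by (10 mm)/d, so U_p = 312.6 × 10/25.00 = 125 L/s.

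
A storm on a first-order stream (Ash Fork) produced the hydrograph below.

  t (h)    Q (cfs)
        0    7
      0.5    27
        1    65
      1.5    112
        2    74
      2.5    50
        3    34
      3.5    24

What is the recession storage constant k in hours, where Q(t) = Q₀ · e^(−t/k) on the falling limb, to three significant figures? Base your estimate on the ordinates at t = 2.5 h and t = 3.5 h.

k ≈ 1.36 h

On the falling limb, Q drops from 50 to 24 cfs between t = 2.5 h and t = 3.5 h (Δt = 1 h).
k = −Δt / ln(Q₂/Q₁) = −1 / ln(24/50) = 1.36 h.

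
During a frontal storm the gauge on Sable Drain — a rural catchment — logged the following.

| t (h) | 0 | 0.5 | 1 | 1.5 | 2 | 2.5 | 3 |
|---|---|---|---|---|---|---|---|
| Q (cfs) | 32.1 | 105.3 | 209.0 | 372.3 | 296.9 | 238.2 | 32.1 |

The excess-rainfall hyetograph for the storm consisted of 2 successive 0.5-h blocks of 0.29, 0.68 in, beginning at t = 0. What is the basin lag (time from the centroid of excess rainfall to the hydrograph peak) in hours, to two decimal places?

Centroid of excess rainfall: t_c = Σ P_i·t̄_i / ΣP_i = 0.6005 h (block centres at 0.25, 0.75 h).
Hydrograph peak occurs at t = 1.5 h, so basin lag t_L = 1.5 − 0.6005 = 0.90 h.

t_L ≈ 0.90 h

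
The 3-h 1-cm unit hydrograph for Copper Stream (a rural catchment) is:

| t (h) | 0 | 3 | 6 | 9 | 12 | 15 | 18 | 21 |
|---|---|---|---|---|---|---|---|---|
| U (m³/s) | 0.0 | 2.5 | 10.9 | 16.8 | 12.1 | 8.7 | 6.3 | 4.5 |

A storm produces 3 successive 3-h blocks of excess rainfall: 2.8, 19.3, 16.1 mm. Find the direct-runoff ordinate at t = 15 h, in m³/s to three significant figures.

By discrete convolution, Q_j = Σ (P_i / 10 mm) · U_{j−i}.
At t = 15 h (j=5): Q = (2.8/10)·8.7 + (19.3/10)·12.1 + (16.1/10)·16.8 = 52.8 m³/s.

Q ≈ 52.8 m³/s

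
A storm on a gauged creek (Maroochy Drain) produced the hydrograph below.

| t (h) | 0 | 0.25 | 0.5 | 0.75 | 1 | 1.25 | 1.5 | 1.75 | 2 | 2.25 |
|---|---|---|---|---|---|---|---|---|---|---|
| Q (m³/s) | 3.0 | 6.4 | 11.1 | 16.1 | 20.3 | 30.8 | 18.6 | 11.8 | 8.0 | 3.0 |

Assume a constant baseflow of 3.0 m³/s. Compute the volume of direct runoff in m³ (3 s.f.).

Direct-runoff ordinates (Q − Q_b): 0.0, 3.4, 8.1, 13.1, 17.3, 27.8, 15.6, 8.8, 5.0, 0.0 m³/s.
ΣQ_DR = 99.10 m³/s.
With Δt = 0.25 h = 900 s, V = ΣQ_DR · Δt = 99.10 × 900 = 89200 m³.

V ≈ 89200 m³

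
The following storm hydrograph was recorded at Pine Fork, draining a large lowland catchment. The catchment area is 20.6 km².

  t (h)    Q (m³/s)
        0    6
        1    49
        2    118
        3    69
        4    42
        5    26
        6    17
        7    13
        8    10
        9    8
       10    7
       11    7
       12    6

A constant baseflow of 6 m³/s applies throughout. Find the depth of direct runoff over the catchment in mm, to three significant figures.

d ≈ 52.4 mm

Direct runoff: 0.0, 43.0, 112.0, 63.0, 36.0, 20.0, 11.0, 7.0, 4.0, 2.0, 1.0, 1.0, 0.0 m³/s; ΣQ_DR = 300.0 m³/s.
V = ΣQ_DR · Δt = 300.0 × 3600 s = 1.080 × 10^6 m³.
Over A = 20.6 km², depth = V / A = 52.4 mm.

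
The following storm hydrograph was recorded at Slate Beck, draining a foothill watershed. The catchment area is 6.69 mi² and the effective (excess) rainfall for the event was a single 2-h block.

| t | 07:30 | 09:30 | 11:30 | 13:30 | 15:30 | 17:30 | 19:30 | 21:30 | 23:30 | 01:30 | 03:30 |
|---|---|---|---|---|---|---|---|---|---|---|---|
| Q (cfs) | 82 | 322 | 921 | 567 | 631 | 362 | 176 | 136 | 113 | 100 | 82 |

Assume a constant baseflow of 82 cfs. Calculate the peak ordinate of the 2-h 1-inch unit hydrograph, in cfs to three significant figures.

U_p ≈ 699 cfs

Direct runoff: 0.0, 240.0, 839.0, 485.0, 549.0, 280.0, 94.0, 54.0, 31.0, 18.0, 0.0 cfs; ΣQ_DR = 2590 cfs, peak = 839.0 cfs.
Runoff depth d = ΣQ_DR·Δt / A = 2590 × 7200 / (6.69 mi²) = 1.200 in.
The 1-inch UH is the DRH scaled by (1 in)/d, so U_p = 839.0 × 1/1.200 = 699 cfs.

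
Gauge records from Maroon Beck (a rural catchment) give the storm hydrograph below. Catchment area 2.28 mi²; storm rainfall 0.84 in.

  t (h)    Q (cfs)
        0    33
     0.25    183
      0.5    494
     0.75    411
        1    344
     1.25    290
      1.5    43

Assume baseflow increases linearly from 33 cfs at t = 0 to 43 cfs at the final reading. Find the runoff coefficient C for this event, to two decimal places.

C ≈ 0.31

ΣQ_DR = 1532 cfs; V = ΣQ_DR·Δt = 1.379 × 10^6 ft³.
Runoff depth d = V / A = 0.2603 in.
C = d / P = 0.2603 / 0.84 = 0.31.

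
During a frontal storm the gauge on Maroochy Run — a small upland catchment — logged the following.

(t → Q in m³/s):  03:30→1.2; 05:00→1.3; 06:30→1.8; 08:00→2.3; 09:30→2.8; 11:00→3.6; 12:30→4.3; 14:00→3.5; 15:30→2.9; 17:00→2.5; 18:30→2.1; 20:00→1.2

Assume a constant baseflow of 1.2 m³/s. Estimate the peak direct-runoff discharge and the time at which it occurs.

Subtracting baseflow gives direct-runoff ordinates: 0.0, 0.1, 0.6, 1.1, 1.6, 2.4, 3.1, 2.3, 1.7, 1.3, 0.9, 0.0 m³/s.
The maximum is 3.1 m³/s, occurring at the reading for t = 12:30.

Q_p = 3.1 m³/s at t = 12:30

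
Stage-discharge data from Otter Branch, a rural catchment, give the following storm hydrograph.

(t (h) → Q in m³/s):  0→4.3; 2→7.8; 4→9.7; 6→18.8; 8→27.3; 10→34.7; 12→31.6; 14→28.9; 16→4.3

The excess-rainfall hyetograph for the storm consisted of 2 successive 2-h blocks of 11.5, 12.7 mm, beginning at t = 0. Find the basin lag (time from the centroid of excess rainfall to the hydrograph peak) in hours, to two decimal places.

Centroid of excess rainfall: t_c = Σ P_i·t̄_i / ΣP_i = 2.0496 h (block centres at 1, 3 h).
Hydrograph peak occurs at t = 10 h, so basin lag t_L = 10 − 2.0496 = 7.95 h.

t_L ≈ 7.95 h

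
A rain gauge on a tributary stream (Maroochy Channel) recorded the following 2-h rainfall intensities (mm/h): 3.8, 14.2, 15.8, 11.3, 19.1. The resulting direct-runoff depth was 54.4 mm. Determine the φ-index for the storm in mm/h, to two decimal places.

Only the 4 blocks with intensity above φ contribute runoff: 14.2, 15.8, 11.3, 19.1 mm/h.
Σ(I−φ)·Δt = d  ⇒  (14.2+15.8+11.3+19.1 − 4φ)·2 = 54.4
φ = (60.40 − 54.4/2) / 4 = 8.30 mm/h.

φ ≈ 8.30 mm/h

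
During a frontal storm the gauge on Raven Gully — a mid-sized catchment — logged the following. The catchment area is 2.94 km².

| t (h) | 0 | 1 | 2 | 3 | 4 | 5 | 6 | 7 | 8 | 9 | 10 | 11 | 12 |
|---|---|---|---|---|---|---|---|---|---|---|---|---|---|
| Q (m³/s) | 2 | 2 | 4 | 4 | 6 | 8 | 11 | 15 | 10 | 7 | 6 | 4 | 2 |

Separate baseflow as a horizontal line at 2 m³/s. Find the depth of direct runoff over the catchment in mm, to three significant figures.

d ≈ 67.3 mm

Direct runoff: 0.0, 0.0, 2.0, 2.0, 4.0, 6.0, 9.0, 13.0, 8.0, 5.0, 4.0, 2.0, 0.0 m³/s; ΣQ_DR = 55.00 m³/s.
V = ΣQ_DR · Δt = 55.00 × 3600 s = 1.980 × 10^5 m³.
Over A = 2.94 km², depth = V / A = 67.3 mm.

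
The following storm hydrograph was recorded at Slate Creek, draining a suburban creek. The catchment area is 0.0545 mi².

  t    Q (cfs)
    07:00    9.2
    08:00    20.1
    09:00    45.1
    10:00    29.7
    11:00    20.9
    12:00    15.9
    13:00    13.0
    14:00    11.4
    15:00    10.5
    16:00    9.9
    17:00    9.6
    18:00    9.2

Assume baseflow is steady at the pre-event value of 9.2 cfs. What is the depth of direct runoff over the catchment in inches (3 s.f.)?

d ≈ 2.68 in

Direct runoff: 0.0, 10.9, 35.9, 20.5, 11.7, 6.7, 3.8, 2.2, 1.3, 0.7, 0.4, 0.0 cfs; ΣQ_DR = 94.10 cfs.
V = ΣQ_DR · Δt = 94.10 × 3600 s = 3.388 × 10^5 ft³.
Over A = 0.0545 mi², depth = V / A = 2.68 in.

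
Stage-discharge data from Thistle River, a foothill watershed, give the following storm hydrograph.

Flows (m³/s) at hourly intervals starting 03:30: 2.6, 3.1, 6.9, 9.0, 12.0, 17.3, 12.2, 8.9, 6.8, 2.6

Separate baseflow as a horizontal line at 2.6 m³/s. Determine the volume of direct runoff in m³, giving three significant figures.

Direct-runoff ordinates (Q − Q_b): 0.0, 0.5, 4.3, 6.4, 9.4, 14.7, 9.6, 6.3, 4.2, 0.0 m³/s.
ΣQ_DR = 55.40 m³/s.
With Δt = 1 h = 3600 s, V = ΣQ_DR · Δt = 55.40 × 3600 = 1.99 × 10^5 m³.

V ≈ 1.99 × 10^5 m³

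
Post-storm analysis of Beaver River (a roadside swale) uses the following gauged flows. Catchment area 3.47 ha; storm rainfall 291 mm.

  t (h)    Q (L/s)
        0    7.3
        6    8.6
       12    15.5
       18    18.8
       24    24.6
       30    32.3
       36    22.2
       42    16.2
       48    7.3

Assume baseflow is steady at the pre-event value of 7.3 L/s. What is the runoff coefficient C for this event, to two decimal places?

ΣQ_DR = 87.10 L/s; V = ΣQ_DR·Δt = 1.881 × 10^6 L.
Runoff depth d = V / A = 54.22 mm.
C = d / P = 54.22 / 291 = 0.19.

C ≈ 0.19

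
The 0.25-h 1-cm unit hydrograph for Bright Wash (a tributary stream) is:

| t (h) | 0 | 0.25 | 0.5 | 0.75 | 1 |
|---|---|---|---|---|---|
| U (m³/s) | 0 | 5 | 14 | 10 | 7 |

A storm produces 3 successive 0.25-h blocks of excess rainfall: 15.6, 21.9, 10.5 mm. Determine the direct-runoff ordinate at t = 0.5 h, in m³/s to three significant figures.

By discrete convolution, Q_j = Σ (P_i / 10 mm) · U_{j−i}.
At t = 0.5 h (j=2): Q = (15.6/10)·14 + (21.9/10)·5 + (10.5/10)·0 = 32.8 m³/s.

Q ≈ 32.8 m³/s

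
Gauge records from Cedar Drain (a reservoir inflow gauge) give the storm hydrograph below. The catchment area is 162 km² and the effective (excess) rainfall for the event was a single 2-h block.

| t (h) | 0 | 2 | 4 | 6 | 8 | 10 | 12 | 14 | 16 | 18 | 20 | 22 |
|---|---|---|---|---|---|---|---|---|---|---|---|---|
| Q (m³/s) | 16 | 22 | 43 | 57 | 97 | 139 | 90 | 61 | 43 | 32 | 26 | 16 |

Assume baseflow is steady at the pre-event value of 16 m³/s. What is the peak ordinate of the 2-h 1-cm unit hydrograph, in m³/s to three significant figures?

U_p ≈ 61.5 m³/s

Direct runoff: 0.0, 6.0, 27.0, 41.0, 81.0, 123.0, 74.0, 45.0, 27.0, 16.0, 10.0, 0.0 m³/s; ΣQ_DR = 450.0 m³/s, peak = 123.0 m³/s.
Runoff depth d = ΣQ_DR·Δt / A = 450.0 × 7200 / (162 km²) = 20.00 mm.
The 1-cm UH is the DRH scaled by (10 mm)/d, so U_p = 123.0 × 10/20.00 = 61.5 m³/s.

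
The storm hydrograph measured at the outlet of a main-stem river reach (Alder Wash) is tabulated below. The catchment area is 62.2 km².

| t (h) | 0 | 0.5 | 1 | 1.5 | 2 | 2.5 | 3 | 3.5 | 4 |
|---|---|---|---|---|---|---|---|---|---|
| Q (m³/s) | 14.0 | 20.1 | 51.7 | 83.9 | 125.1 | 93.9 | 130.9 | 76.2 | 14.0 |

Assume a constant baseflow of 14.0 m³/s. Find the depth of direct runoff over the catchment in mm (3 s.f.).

Direct runoff: 0.0, 6.1, 37.7, 69.9, 111.1, 79.9, 116.9, 62.2, 0.0 m³/s; ΣQ_DR = 483.8 m³/s.
V = ΣQ_DR · Δt = 483.8 × 1800 s = 8.708 × 10^5 m³.
Over A = 62.2 km², depth = V / A = 14.0 mm.

d ≈ 14.0 mm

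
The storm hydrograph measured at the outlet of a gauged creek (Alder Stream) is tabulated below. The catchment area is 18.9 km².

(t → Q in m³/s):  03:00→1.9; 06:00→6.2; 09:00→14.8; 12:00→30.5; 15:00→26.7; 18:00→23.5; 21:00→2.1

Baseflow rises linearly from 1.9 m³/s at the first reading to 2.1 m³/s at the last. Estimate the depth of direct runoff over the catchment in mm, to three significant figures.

Direct runoff: 0.00, 4.27, 12.83, 28.50, 24.67, 21.43, 0.00 m³/s; ΣQ_DR = 91.70 m³/s.
V = ΣQ_DR · Δt = 91.70 × 10800 s = 9.904 × 10^5 m³.
Over A = 18.9 km², depth = V / A = 52.4 mm.

d ≈ 52.4 mm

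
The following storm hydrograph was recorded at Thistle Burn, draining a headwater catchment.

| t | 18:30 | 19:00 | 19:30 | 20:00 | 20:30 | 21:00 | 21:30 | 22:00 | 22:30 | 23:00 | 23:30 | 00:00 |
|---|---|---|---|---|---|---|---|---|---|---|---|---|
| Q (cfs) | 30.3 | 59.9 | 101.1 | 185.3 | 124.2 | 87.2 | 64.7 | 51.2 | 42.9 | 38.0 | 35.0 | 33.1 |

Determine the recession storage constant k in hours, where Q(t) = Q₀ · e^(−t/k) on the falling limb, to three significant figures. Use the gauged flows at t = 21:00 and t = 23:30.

k ≈ 2.74 h

On the falling limb, Q drops from 87.2 to 35.0 cfs between t = 21:00 and t = 23:30 (Δt = 2.5 h).
k = −Δt / ln(Q₂/Q₁) = −2.5 / ln(35.0/87.2) = 2.74 h.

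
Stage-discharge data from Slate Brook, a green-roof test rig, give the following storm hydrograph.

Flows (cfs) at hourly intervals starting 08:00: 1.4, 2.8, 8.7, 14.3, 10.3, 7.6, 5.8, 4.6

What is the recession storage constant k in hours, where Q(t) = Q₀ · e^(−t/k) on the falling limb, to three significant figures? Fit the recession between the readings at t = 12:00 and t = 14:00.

On the falling limb, Q drops from 10.3 to 5.8 cfs between t = 12:00 and t = 14:00 (Δt = 2 h).
k = −Δt / ln(Q₂/Q₁) = −2 / ln(5.8/10.3) = 3.48 h.

k ≈ 3.48 h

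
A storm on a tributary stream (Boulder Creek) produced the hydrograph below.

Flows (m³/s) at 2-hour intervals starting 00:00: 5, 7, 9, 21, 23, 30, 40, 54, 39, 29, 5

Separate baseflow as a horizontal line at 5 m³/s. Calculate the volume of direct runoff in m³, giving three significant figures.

V ≈ 1.49 × 10^6 m³

Direct-runoff ordinates (Q − Q_b): 0.0, 2.0, 4.0, 16.0, 18.0, 25.0, 35.0, 49.0, 34.0, 24.0, 0.0 m³/s.
ΣQ_DR = 207.0 m³/s.
With Δt = 2 h = 7200 s, V = ΣQ_DR · Δt = 207.0 × 7200 = 1.49 × 10^6 m³.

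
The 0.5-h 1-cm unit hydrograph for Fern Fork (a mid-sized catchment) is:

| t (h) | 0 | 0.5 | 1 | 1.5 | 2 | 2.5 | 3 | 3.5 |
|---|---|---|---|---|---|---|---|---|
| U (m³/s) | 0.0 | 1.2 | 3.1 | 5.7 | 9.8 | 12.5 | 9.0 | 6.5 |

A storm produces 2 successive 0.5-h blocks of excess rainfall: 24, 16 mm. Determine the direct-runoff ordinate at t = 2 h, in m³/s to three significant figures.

By discrete convolution, Q_j = Σ (P_i / 10 mm) · U_{j−i}.
At t = 2 h (j=4): Q = (24/10)·9.8 + (16/10)·5.7 = 32.6 m³/s.

Q ≈ 32.6 m³/s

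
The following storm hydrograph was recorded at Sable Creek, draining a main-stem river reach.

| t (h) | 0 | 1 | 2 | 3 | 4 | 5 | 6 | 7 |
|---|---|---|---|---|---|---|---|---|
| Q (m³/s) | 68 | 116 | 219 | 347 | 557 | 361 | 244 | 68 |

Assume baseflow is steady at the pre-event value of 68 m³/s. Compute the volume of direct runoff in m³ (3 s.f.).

V ≈ 5.17 × 10^6 m³

Direct-runoff ordinates (Q − Q_b): 0.0, 48.0, 151.0, 279.0, 489.0, 293.0, 176.0, 0.0 m³/s.
ΣQ_DR = 1436 m³/s.
With Δt = 1 h = 3600 s, V = ΣQ_DR · Δt = 1436 × 3600 = 5.17 × 10^6 m³.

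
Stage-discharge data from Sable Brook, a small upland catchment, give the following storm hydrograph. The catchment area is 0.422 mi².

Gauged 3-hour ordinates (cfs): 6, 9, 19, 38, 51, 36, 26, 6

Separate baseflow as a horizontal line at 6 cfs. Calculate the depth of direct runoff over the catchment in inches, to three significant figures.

Direct runoff: 0.0, 3.0, 13.0, 32.0, 45.0, 30.0, 20.0, 0.0 cfs; ΣQ_DR = 143.0 cfs.
V = ΣQ_DR · Δt = 143.0 × 10800 s = 1.544 × 10^6 ft³.
Over A = 0.422 mi², depth = V / A = 1.58 in.

d ≈ 1.58 in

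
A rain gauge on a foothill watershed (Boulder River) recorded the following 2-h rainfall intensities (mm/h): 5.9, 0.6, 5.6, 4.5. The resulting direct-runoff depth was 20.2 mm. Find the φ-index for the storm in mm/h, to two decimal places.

φ ≈ 1.97 mm/h

Only the 3 blocks with intensity above φ contribute runoff: 5.9, 5.6, 4.5 mm/h.
Σ(I−φ)·Δt = d  ⇒  (5.9+5.6+4.5 − 3φ)·2 = 20.2
φ = (16.00 − 20.2/2) / 3 = 1.97 mm/h.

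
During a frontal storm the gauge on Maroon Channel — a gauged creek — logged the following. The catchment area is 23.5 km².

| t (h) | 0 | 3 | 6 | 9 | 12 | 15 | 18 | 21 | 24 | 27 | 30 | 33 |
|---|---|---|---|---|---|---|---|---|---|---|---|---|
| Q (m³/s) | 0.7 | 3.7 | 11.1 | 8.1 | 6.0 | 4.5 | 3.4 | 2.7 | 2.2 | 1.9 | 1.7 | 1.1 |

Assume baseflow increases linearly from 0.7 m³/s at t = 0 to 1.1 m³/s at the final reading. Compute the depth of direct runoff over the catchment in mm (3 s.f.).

d ≈ 16.7 mm

Direct runoff: 0.00, 2.96, 10.33, 7.29, 5.15, 3.62, 2.48, 1.75, 1.21, 0.87, 0.64, 0.00 m³/s; ΣQ_DR = 36.30 m³/s.
V = ΣQ_DR · Δt = 36.30 × 10800 s = 3.920 × 10^5 m³.
Over A = 23.5 km², depth = V / A = 16.7 mm.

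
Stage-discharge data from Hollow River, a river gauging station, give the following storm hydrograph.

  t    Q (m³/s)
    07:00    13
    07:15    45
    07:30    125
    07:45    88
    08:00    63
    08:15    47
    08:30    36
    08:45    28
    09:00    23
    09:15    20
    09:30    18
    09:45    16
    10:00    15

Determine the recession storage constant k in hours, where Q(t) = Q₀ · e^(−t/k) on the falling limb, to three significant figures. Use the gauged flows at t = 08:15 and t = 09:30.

On the falling limb, Q drops from 47 to 18 m³/s between t = 08:15 and t = 09:30 (Δt = 1.25 h).
k = −Δt / ln(Q₂/Q₁) = −1.25 / ln(18/47) = 1.30 h.

k ≈ 1.30 h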